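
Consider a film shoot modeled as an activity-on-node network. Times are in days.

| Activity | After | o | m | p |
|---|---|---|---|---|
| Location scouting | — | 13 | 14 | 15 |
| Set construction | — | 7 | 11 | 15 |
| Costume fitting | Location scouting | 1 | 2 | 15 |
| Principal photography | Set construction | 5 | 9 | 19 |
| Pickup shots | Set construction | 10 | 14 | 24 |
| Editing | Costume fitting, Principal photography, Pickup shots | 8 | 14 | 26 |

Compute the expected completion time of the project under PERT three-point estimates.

te_Location scouting = (13 + 4·14 + 15)/6 = 84/6 = 14
te_Set construction = (7 + 4·11 + 15)/6 = 66/6 = 11
te_Costume fitting = (1 + 4·2 + 15)/6 = 24/6 = 4
te_Principal photography = (5 + 4·9 + 19)/6 = 60/6 = 10
te_Pickup shots = (10 + 4·14 + 24)/6 = 90/6 = 15
te_Editing = (8 + 4·14 + 26)/6 = 90/6 = 15

Forward pass:
ES_Location scouting = 0; EF_Location scouting = 14
ES_Set construction = 0; EF_Set construction = 11
ES_Costume fitting = 14; EF_Costume fitting = 14+4 = 18
ES_Principal photography = 11; EF_Principal photography = 11+10 = 21
ES_Pickup shots = 11; EF_Pickup shots = 11+15 = 26
ES_Editing = max(EF_Costume fitting=18, EF_Principal photography=21, EF_Pickup shots=26) = 26; EF_Editing = 26+15 = 41
Expected project duration μ = 41 days. Critical path: Set construction → Pickup shots → Editing.

41 days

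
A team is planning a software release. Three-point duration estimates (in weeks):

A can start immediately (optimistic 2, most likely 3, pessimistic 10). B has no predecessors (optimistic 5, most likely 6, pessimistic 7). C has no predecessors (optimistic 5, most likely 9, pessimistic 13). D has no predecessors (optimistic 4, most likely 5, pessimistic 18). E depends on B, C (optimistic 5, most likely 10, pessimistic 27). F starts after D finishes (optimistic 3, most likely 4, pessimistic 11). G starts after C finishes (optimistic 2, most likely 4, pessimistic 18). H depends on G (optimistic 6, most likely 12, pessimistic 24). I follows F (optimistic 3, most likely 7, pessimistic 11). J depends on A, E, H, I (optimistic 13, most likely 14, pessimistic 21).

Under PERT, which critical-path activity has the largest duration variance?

te_A = (2 + 4·3 + 10)/6 = 24/6 = 4; σ²_A = ((10−2)/6)² = 1.778
te_B = (5 + 4·6 + 7)/6 = 36/6 = 6; σ²_B = ((7−5)/6)² = 0.111
te_C = (5 + 4·9 + 13)/6 = 54/6 = 9; σ²_C = ((13−5)/6)² = 1.778
te_D = (4 + 4·5 + 18)/6 = 42/6 = 7; σ²_D = ((18−4)/6)² = 5.444
te_E = (5 + 4·10 + 27)/6 = 72/6 = 12; σ²_E = ((27−5)/6)² = 13.444
te_F = (3 + 4·4 + 11)/6 = 30/6 = 5; σ²_F = ((11−3)/6)² = 1.778
te_G = (2 + 4·4 + 18)/6 = 36/6 = 6; σ²_G = ((18−2)/6)² = 7.111
te_H = (6 + 4·12 + 24)/6 = 78/6 = 13; σ²_H = ((24−6)/6)² = 9.000
te_I = (3 + 4·7 + 11)/6 = 42/6 = 7; σ²_I = ((11−3)/6)² = 1.778
te_J = (13 + 4·14 + 21)/6 = 90/6 = 15; σ²_J = ((21−13)/6)² = 1.778

Forward pass:
ES_A = 0; EF_A = 4
ES_B = 0; EF_B = 6
ES_C = 0; EF_C = 9
ES_D = 0; EF_D = 7
ES_E = max(EF_B=6, EF_C=9) = 9; EF_E = 9+12 = 21
ES_F = 7; EF_F = 7+5 = 12
ES_G = 9; EF_G = 9+6 = 15
ES_H = 15; EF_H = 15+13 = 28
ES_I = 12; EF_I = 12+7 = 19
ES_J = max(EF_A=4, EF_E=21, EF_H=28, EF_I=19) = 28; EF_J = 28+15 = 43
Expected project duration μ = 43 weeks. Critical path: C → G → H → J.

Variances on critical path: σ²_C=1.778, σ²_G=7.111, σ²_H=9.000, σ²_J=1.778.
Largest is σ²_H = 9.000.

H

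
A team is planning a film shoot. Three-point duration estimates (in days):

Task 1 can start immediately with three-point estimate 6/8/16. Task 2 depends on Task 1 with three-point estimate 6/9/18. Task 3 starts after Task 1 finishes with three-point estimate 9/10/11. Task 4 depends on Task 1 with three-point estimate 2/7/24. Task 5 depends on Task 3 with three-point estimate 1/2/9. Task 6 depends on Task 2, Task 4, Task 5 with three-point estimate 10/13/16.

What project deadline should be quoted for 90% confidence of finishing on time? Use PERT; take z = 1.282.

te_Task 1 = (6 + 4·8 + 16)/6 = 54/6 = 9; σ²_Task 1 = ((16−6)/6)² = 2.778
te_Task 2 = (6 + 4·9 + 18)/6 = 60/6 = 10; σ²_Task 2 = ((18−6)/6)² = 4.000
te_Task 3 = (9 + 4·10 + 11)/6 = 60/6 = 10; σ²_Task 3 = ((11−9)/6)² = 0.111
te_Task 4 = (2 + 4·7 + 24)/6 = 54/6 = 9; σ²_Task 4 = ((24−2)/6)² = 13.444
te_Task 5 = (1 + 4·2 + 9)/6 = 18/6 = 3; σ²_Task 5 = ((9−1)/6)² = 1.778
te_Task 6 = (10 + 4·13 + 16)/6 = 78/6 = 13; σ²_Task 6 = ((16−10)/6)² = 1.000

Forward pass:
ES_Task 1 = 0; EF_Task 1 = 9
ES_Task 2 = 9; EF_Task 2 = 9+10 = 19
ES_Task 3 = 9; EF_Task 3 = 9+10 = 19
ES_Task 4 = 9; EF_Task 4 = 9+9 = 18
ES_Task 5 = 19; EF_Task 5 = 19+3 = 22
ES_Task 6 = max(EF_Task 2=19, EF_Task 4=18, EF_Task 5=22) = 22; EF_Task 6 = 22+13 = 35
Expected project duration μ = 35 days. Critical path: Task 1 → Task 3 → Task 5 → Task 6.

Variance along critical path = 2.778 + 0.111 + 1.778 + 1.000 = 5.667; σ = 2.380 days.
D = μ + z·σ = 35 + 1.282·2.380 = 38.1 days

38.1 days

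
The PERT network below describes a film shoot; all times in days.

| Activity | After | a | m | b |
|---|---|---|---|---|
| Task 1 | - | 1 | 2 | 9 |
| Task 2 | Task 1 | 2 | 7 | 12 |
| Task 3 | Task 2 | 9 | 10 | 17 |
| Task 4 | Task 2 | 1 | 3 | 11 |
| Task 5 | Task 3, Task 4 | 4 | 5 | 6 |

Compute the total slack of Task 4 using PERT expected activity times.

7 days

te_Task 1 = (1 + 4·2 + 9)/6 = 18/6 = 3
te_Task 2 = (2 + 4·7 + 12)/6 = 42/6 = 7
te_Task 3 = (9 + 4·10 + 17)/6 = 66/6 = 11
te_Task 4 = (1 + 4·3 + 11)/6 = 24/6 = 4
te_Task 5 = (4 + 4·5 + 6)/6 = 30/6 = 5

Forward pass:
ES_Task 1 = 0; EF_Task 1 = 3
ES_Task 2 = 3; EF_Task 2 = 3+7 = 10
ES_Task 3 = 10; EF_Task 3 = 10+11 = 21
ES_Task 4 = 10; EF_Task 4 = 10+4 = 14
ES_Task 5 = max(EF_Task 3=21, EF_Task 4=14) = 21; EF_Task 5 = 21+5 = 26
Expected project duration μ = 26 days. Critical path: Task 1 → Task 2 → Task 3 → Task 5.

Backward pass:
LF_Task 5 = 26; LS_Task 5 = 26−5 = 21
LF_Task 4 = LS_Task 5 = 21; LS_Task 4 = 21−4 = 17
LF_Task 3 = LS_Task 5 = 21; LS_Task 3 = 21−11 = 10
LF_Task 2 = min(LS_Task 3=10, LS_Task 4=17) = 10; LS_Task 2 = 10−7 = 3
LF_Task 1 = LS_Task 2 = 3; LS_Task 1 = 3−3 = 0
Slack_Task 4 = LS_Task 4 − ES_Task 4 = 17 − 10 = 7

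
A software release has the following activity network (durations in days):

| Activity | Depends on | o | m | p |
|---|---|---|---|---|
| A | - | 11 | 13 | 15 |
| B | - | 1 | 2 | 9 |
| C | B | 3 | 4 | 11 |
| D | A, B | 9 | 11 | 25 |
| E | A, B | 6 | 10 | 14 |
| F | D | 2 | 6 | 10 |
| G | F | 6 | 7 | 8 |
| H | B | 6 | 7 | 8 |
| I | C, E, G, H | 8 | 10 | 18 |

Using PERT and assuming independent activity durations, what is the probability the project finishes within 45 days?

te_A = (11 + 4·13 + 15)/6 = 78/6 = 13; σ²_A = ((15−11)/6)² = 0.444
te_B = (1 + 4·2 + 9)/6 = 18/6 = 3; σ²_B = ((9−1)/6)² = 1.778
te_C = (3 + 4·4 + 11)/6 = 30/6 = 5; σ²_C = ((11−3)/6)² = 1.778
te_D = (9 + 4·11 + 25)/6 = 78/6 = 13; σ²_D = ((25−9)/6)² = 7.111
te_E = (6 + 4·10 + 14)/6 = 60/6 = 10; σ²_E = ((14−6)/6)² = 1.778
te_F = (2 + 4·6 + 10)/6 = 36/6 = 6; σ²_F = ((10−2)/6)² = 1.778
te_G = (6 + 4·7 + 8)/6 = 42/6 = 7; σ²_G = ((8−6)/6)² = 0.111
te_H = (6 + 4·7 + 8)/6 = 42/6 = 7; σ²_H = ((8−6)/6)² = 0.111
te_I = (8 + 4·10 + 18)/6 = 66/6 = 11; σ²_I = ((18−8)/6)² = 2.778

Forward pass:
ES_A = 0; EF_A = 13
ES_B = 0; EF_B = 3
ES_C = 3; EF_C = 3+5 = 8
ES_D = max(EF_A=13, EF_B=3) = 13; EF_D = 13+13 = 26
ES_E = max(EF_A=13, EF_B=3) = 13; EF_E = 13+10 = 23
ES_F = 26; EF_F = 26+6 = 32
ES_G = 32; EF_G = 32+7 = 39
ES_H = 3; EF_H = 3+7 = 10
ES_I = max(EF_C=8, EF_E=23, EF_G=39, EF_H=10) = 39; EF_I = 39+11 = 50
Expected project duration μ = 50 days. Critical path: A → D → F → G → I.

Variance along critical path = 0.444 + 7.111 + 1.778 + 0.111 + 2.778 = 12.222; σ = √12.222 = 3.496 days.
Z = (45 − 50) / 3.496 = -1.430
P(T ≤ 45) = Φ(-1.430) ≈ 0.076

0.076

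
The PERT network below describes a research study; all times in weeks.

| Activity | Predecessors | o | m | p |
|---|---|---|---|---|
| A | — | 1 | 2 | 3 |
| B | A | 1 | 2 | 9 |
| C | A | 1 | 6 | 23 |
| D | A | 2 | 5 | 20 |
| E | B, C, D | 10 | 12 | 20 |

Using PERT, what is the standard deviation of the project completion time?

te_A = (1 + 4·2 + 3)/6 = 12/6 = 2; σ²_A = ((3−1)/6)² = 0.111
te_B = (1 + 4·2 + 9)/6 = 18/6 = 3; σ²_B = ((9−1)/6)² = 1.778
te_C = (1 + 4·6 + 23)/6 = 48/6 = 8; σ²_C = ((23−1)/6)² = 13.444
te_D = (2 + 4·5 + 20)/6 = 42/6 = 7; σ²_D = ((20−2)/6)² = 9.000
te_E = (10 + 4·12 + 20)/6 = 78/6 = 13; σ²_E = ((20−10)/6)² = 2.778

Forward pass:
ES_A = 0; EF_A = 2
ES_B = 2; EF_B = 2+3 = 5
ES_C = 2; EF_C = 2+8 = 10
ES_D = 2; EF_D = 2+7 = 9
ES_E = max(EF_B=5, EF_C=10, EF_D=9) = 10; EF_E = 10+13 = 23
Expected project duration μ = 23 weeks. Critical path: A → C → E.

Variance along critical path = 0.111 + 13.444 + 2.778 = 16.333
σ = √16.333 = 4.041 weeks

4.04 weeks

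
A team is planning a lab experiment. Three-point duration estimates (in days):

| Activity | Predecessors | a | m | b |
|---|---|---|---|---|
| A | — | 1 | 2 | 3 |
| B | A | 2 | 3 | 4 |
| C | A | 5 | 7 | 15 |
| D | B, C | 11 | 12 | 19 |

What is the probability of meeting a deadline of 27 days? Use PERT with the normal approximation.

0.968

te_A = (1 + 4·2 + 3)/6 = 12/6 = 2; σ²_A = ((3−1)/6)² = 0.111
te_B = (2 + 4·3 + 4)/6 = 18/6 = 3; σ²_B = ((4−2)/6)² = 0.111
te_C = (5 + 4·7 + 15)/6 = 48/6 = 8; σ²_C = ((15−5)/6)² = 2.778
te_D = (11 + 4·12 + 19)/6 = 78/6 = 13; σ²_D = ((19−11)/6)² = 1.778

Forward pass:
ES_A = 0; EF_A = 2
ES_B = 2; EF_B = 2+3 = 5
ES_C = 2; EF_C = 2+8 = 10
ES_D = max(EF_B=5, EF_C=10) = 10; EF_D = 10+13 = 23
Expected project duration μ = 23 days. Critical path: A → C → D.

Variance along critical path = 0.111 + 2.778 + 1.778 = 4.667; σ = √4.667 = 2.160 days.
Z = (27 − 23) / 2.160 = 1.852
P(T ≤ 27) = Φ(1.852) ≈ 0.968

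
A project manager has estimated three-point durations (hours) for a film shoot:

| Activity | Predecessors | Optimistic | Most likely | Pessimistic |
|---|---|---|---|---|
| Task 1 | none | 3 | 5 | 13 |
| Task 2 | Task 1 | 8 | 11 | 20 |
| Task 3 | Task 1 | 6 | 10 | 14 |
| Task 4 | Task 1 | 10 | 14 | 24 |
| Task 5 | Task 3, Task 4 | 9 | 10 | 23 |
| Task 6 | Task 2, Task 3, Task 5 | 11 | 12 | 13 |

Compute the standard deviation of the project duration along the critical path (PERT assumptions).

3.71 hours

te_Task 1 = (3 + 4·5 + 13)/6 = 36/6 = 6; σ²_Task 1 = ((13−3)/6)² = 2.778
te_Task 2 = (8 + 4·11 + 20)/6 = 72/6 = 12; σ²_Task 2 = ((20−8)/6)² = 4.000
te_Task 3 = (6 + 4·10 + 14)/6 = 60/6 = 10; σ²_Task 3 = ((14−6)/6)² = 1.778
te_Task 4 = (10 + 4·14 + 24)/6 = 90/6 = 15; σ²_Task 4 = ((24−10)/6)² = 5.444
te_Task 5 = (9 + 4·10 + 23)/6 = 72/6 = 12; σ²_Task 5 = ((23−9)/6)² = 5.444
te_Task 6 = (11 + 4·12 + 13)/6 = 72/6 = 12; σ²_Task 6 = ((13−11)/6)² = 0.111

Forward pass:
ES_Task 1 = 0; EF_Task 1 = 6
ES_Task 2 = 6; EF_Task 2 = 6+12 = 18
ES_Task 3 = 6; EF_Task 3 = 6+10 = 16
ES_Task 4 = 6; EF_Task 4 = 6+15 = 21
ES_Task 5 = max(EF_Task 3=16, EF_Task 4=21) = 21; EF_Task 5 = 21+12 = 33
ES_Task 6 = max(EF_Task 2=18, EF_Task 3=16, EF_Task 5=33) = 33; EF_Task 6 = 33+12 = 45
Expected project duration μ = 45 hours. Critical path: Task 1 → Task 4 → Task 5 → Task 6.

Variance along critical path = 2.778 + 5.444 + 5.444 + 0.111 = 13.778
σ = √13.778 = 3.712 hours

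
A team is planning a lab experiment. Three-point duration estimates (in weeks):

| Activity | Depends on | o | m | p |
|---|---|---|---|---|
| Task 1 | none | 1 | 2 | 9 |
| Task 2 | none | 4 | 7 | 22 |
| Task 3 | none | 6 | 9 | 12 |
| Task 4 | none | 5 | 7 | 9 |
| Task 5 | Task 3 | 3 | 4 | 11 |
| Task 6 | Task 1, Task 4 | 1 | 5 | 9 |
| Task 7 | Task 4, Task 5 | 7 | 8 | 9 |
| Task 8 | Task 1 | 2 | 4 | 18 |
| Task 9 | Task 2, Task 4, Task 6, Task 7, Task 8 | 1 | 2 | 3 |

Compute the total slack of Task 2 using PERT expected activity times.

te_Task 1 = (1 + 4·2 + 9)/6 = 18/6 = 3
te_Task 2 = (4 + 4·7 + 22)/6 = 54/6 = 9
te_Task 3 = (6 + 4·9 + 12)/6 = 54/6 = 9
te_Task 4 = (5 + 4·7 + 9)/6 = 42/6 = 7
te_Task 5 = (3 + 4·4 + 11)/6 = 30/6 = 5
te_Task 6 = (1 + 4·5 + 9)/6 = 30/6 = 5
te_Task 7 = (7 + 4·8 + 9)/6 = 48/6 = 8
te_Task 8 = (2 + 4·4 + 18)/6 = 36/6 = 6
te_Task 9 = (1 + 4·2 + 3)/6 = 12/6 = 2

Forward pass:
ES_Task 1 = 0; EF_Task 1 = 3
ES_Task 2 = 0; EF_Task 2 = 9
ES_Task 3 = 0; EF_Task 3 = 9
ES_Task 4 = 0; EF_Task 4 = 7
ES_Task 5 = 9; EF_Task 5 = 9+5 = 14
ES_Task 6 = max(EF_Task 1=3, EF_Task 4=7) = 7; EF_Task 6 = 7+5 = 12
ES_Task 7 = max(EF_Task 4=7, EF_Task 5=14) = 14; EF_Task 7 = 14+8 = 22
ES_Task 8 = 3; EF_Task 8 = 3+6 = 9
ES_Task 9 = max(EF_Task 2=9, EF_Task 4=7, EF_Task 6=12, EF_Task 7=22, EF_Task 8=9) = 22; EF_Task 9 = 22+2 = 24
Expected project duration μ = 24 weeks. Critical path: Task 3 → Task 5 → Task 7 → Task 9.

Backward pass:
LF_Task 9 = 24; LS_Task 9 = 24−2 = 22
LF_Task 8 = LS_Task 9 = 22; LS_Task 8 = 22−6 = 16
LF_Task 7 = LS_Task 9 = 22; LS_Task 7 = 22−8 = 14
LF_Task 6 = LS_Task 9 = 22; LS_Task 6 = 22−5 = 17
LF_Task 5 = LS_Task 7 = 14; LS_Task 5 = 14−5 = 9
LF_Task 4 = min(LS_Task 6=17, LS_Task 7=14, LS_Task 9=22) = 14; LS_Task 4 = 14−7 = 7
LF_Task 3 = LS_Task 5 = 9; LS_Task 3 = 9−9 = 0
LF_Task 2 = LS_Task 9 = 22; LS_Task 2 = 22−9 = 13
LF_Task 1 = min(LS_Task 6=17, LS_Task 8=16) = 16; LS_Task 1 = 16−3 = 13
Slack_Task 2 = LS_Task 2 − ES_Task 2 = 13 − 0 = 13

13 weeks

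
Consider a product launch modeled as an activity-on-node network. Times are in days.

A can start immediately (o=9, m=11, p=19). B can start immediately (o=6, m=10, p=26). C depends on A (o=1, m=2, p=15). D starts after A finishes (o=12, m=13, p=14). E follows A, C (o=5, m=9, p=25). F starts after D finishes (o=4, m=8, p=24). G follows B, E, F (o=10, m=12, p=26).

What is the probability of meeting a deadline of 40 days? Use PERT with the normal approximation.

0.025

te_A = (9 + 4·11 + 19)/6 = 72/6 = 12; σ²_A = ((19−9)/6)² = 2.778
te_B = (6 + 4·10 + 26)/6 = 72/6 = 12; σ²_B = ((26−6)/6)² = 11.111
te_C = (1 + 4·2 + 15)/6 = 24/6 = 4; σ²_C = ((15−1)/6)² = 5.444
te_D = (12 + 4·13 + 14)/6 = 78/6 = 13; σ²_D = ((14−12)/6)² = 0.111
te_E = (5 + 4·9 + 25)/6 = 66/6 = 11; σ²_E = ((25−5)/6)² = 11.111
te_F = (4 + 4·8 + 24)/6 = 60/6 = 10; σ²_F = ((24−4)/6)² = 11.111
te_G = (10 + 4·12 + 26)/6 = 84/6 = 14; σ²_G = ((26−10)/6)² = 7.111

Forward pass:
ES_A = 0; EF_A = 12
ES_B = 0; EF_B = 12
ES_C = 12; EF_C = 12+4 = 16
ES_D = 12; EF_D = 12+13 = 25
ES_E = max(EF_A=12, EF_C=16) = 16; EF_E = 16+11 = 27
ES_F = 25; EF_F = 25+10 = 35
ES_G = max(EF_B=12, EF_E=27, EF_F=35) = 35; EF_G = 35+14 = 49
Expected project duration μ = 49 days. Critical path: A → D → F → G.

Variance along critical path = 2.778 + 0.111 + 11.111 + 7.111 = 21.111; σ = √21.111 = 4.595 days.
Z = (40 − 49) / 4.595 = -1.959
P(T ≤ 40) = Φ(-1.959) ≈ 0.025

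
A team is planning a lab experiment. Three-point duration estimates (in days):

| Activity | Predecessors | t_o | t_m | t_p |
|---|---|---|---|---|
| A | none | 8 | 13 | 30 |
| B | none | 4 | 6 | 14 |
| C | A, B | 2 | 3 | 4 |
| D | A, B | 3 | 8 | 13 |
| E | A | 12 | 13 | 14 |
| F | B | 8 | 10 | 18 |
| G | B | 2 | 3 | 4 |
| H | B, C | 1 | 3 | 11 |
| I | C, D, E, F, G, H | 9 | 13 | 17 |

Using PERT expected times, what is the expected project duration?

41 days

te_A = (8 + 4·13 + 30)/6 = 90/6 = 15
te_B = (4 + 4·6 + 14)/6 = 42/6 = 7
te_C = (2 + 4·3 + 4)/6 = 18/6 = 3
te_D = (3 + 4·8 + 13)/6 = 48/6 = 8
te_E = (12 + 4·13 + 14)/6 = 78/6 = 13
te_F = (8 + 4·10 + 18)/6 = 66/6 = 11
te_G = (2 + 4·3 + 4)/6 = 18/6 = 3
te_H = (1 + 4·3 + 11)/6 = 24/6 = 4
te_I = (9 + 4·13 + 17)/6 = 78/6 = 13

Forward pass:
ES_A = 0; EF_A = 15
ES_B = 0; EF_B = 7
ES_C = max(EF_A=15, EF_B=7) = 15; EF_C = 15+3 = 18
ES_D = max(EF_A=15, EF_B=7) = 15; EF_D = 15+8 = 23
ES_E = 15; EF_E = 15+13 = 28
ES_F = 7; EF_F = 7+11 = 18
ES_G = 7; EF_G = 7+3 = 10
ES_H = max(EF_B=7, EF_C=18) = 18; EF_H = 18+4 = 22
ES_I = max(EF_C=18, EF_D=23, EF_E=28, EF_F=18, EF_G=10, EF_H=22) = 28; EF_I = 28+13 = 41
Expected project duration μ = 41 days. Critical path: A → E → I.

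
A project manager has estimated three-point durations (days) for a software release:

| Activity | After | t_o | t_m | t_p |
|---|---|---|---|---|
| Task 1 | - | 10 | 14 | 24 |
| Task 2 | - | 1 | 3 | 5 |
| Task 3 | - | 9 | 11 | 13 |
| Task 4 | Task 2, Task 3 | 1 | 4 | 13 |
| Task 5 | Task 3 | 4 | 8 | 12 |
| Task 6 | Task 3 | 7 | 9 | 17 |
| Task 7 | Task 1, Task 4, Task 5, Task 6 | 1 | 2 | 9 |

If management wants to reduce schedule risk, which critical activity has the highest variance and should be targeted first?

Task 6

te_Task 1 = (10 + 4·14 + 24)/6 = 90/6 = 15; σ²_Task 1 = ((24−10)/6)² = 5.444
te_Task 2 = (1 + 4·3 + 5)/6 = 18/6 = 3; σ²_Task 2 = ((5−1)/6)² = 0.444
te_Task 3 = (9 + 4·11 + 13)/6 = 66/6 = 11; σ²_Task 3 = ((13−9)/6)² = 0.444
te_Task 4 = (1 + 4·4 + 13)/6 = 30/6 = 5; σ²_Task 4 = ((13−1)/6)² = 4.000
te_Task 5 = (4 + 4·8 + 12)/6 = 48/6 = 8; σ²_Task 5 = ((12−4)/6)² = 1.778
te_Task 6 = (7 + 4·9 + 17)/6 = 60/6 = 10; σ²_Task 6 = ((17−7)/6)² = 2.778
te_Task 7 = (1 + 4·2 + 9)/6 = 18/6 = 3; σ²_Task 7 = ((9−1)/6)² = 1.778

Forward pass:
ES_Task 1 = 0; EF_Task 1 = 15
ES_Task 2 = 0; EF_Task 2 = 3
ES_Task 3 = 0; EF_Task 3 = 11
ES_Task 4 = max(EF_Task 2=3, EF_Task 3=11) = 11; EF_Task 4 = 11+5 = 16
ES_Task 5 = 11; EF_Task 5 = 11+8 = 19
ES_Task 6 = 11; EF_Task 6 = 11+10 = 21
ES_Task 7 = max(EF_Task 1=15, EF_Task 4=16, EF_Task 5=19, EF_Task 6=21) = 21; EF_Task 7 = 21+3 = 24
Expected project duration μ = 24 days. Critical path: Task 3 → Task 6 → Task 7.

Variances on critical path: σ²_Task 3=0.444, σ²_Task 6=2.778, σ²_Task 7=1.778.
Largest is σ²_Task 6 = 2.778.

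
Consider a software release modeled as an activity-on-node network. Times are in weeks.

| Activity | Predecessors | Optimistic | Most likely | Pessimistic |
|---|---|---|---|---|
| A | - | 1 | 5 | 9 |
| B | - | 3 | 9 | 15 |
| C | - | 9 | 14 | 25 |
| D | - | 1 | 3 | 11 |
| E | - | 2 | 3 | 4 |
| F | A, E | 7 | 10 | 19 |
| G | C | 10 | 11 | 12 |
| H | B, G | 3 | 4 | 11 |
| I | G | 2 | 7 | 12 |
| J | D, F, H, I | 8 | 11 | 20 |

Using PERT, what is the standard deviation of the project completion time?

3.74 weeks

te_A = (1 + 4·5 + 9)/6 = 30/6 = 5; σ²_A = ((9−1)/6)² = 1.778
te_B = (3 + 4·9 + 15)/6 = 54/6 = 9; σ²_B = ((15−3)/6)² = 4.000
te_C = (9 + 4·14 + 25)/6 = 90/6 = 15; σ²_C = ((25−9)/6)² = 7.111
te_D = (1 + 4·3 + 11)/6 = 24/6 = 4; σ²_D = ((11−1)/6)² = 2.778
te_E = (2 + 4·3 + 4)/6 = 18/6 = 3; σ²_E = ((4−2)/6)² = 0.111
te_F = (7 + 4·10 + 19)/6 = 66/6 = 11; σ²_F = ((19−7)/6)² = 4.000
te_G = (10 + 4·11 + 12)/6 = 66/6 = 11; σ²_G = ((12−10)/6)² = 0.111
te_H = (3 + 4·4 + 11)/6 = 30/6 = 5; σ²_H = ((11−3)/6)² = 1.778
te_I = (2 + 4·7 + 12)/6 = 42/6 = 7; σ²_I = ((12−2)/6)² = 2.778
te_J = (8 + 4·11 + 20)/6 = 72/6 = 12; σ²_J = ((20−8)/6)² = 4.000

Forward pass:
ES_A = 0; EF_A = 5
ES_B = 0; EF_B = 9
ES_C = 0; EF_C = 15
ES_D = 0; EF_D = 4
ES_E = 0; EF_E = 3
ES_F = max(EF_A=5, EF_E=3) = 5; EF_F = 5+11 = 16
ES_G = 15; EF_G = 15+11 = 26
ES_H = max(EF_B=9, EF_G=26) = 26; EF_H = 26+5 = 31
ES_I = 26; EF_I = 26+7 = 33
ES_J = max(EF_D=4, EF_F=16, EF_H=31, EF_I=33) = 33; EF_J = 33+12 = 45
Expected project duration μ = 45 weeks. Critical path: C → G → I → J.

Variance along critical path = 7.111 + 0.111 + 2.778 + 4.000 = 14.000
σ = √14.000 = 3.742 weeks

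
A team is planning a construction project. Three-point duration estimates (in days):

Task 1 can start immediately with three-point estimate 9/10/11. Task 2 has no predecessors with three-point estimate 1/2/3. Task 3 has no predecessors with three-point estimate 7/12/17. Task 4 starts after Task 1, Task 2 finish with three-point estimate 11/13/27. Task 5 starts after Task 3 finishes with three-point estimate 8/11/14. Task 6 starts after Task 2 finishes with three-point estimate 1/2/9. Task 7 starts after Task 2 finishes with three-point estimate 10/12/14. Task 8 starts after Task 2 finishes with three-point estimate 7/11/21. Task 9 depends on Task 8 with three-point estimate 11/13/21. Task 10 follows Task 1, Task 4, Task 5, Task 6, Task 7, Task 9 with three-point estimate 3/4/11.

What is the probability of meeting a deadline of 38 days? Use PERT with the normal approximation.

te_Task 1 = (9 + 4·10 + 11)/6 = 60/6 = 10; σ²_Task 1 = ((11−9)/6)² = 0.111
te_Task 2 = (1 + 4·2 + 3)/6 = 12/6 = 2; σ²_Task 2 = ((3−1)/6)² = 0.111
te_Task 3 = (7 + 4·12 + 17)/6 = 72/6 = 12; σ²_Task 3 = ((17−7)/6)² = 2.778
te_Task 4 = (11 + 4·13 + 27)/6 = 90/6 = 15; σ²_Task 4 = ((27−11)/6)² = 7.111
te_Task 5 = (8 + 4·11 + 14)/6 = 66/6 = 11; σ²_Task 5 = ((14−8)/6)² = 1.000
te_Task 6 = (1 + 4·2 + 9)/6 = 18/6 = 3; σ²_Task 6 = ((9−1)/6)² = 1.778
te_Task 7 = (10 + 4·12 + 14)/6 = 72/6 = 12; σ²_Task 7 = ((14−10)/6)² = 0.444
te_Task 8 = (7 + 4·11 + 21)/6 = 72/6 = 12; σ²_Task 8 = ((21−7)/6)² = 5.444
te_Task 9 = (11 + 4·13 + 21)/6 = 84/6 = 14; σ²_Task 9 = ((21−11)/6)² = 2.778
te_Task 10 = (3 + 4·4 + 11)/6 = 30/6 = 5; σ²_Task 10 = ((11−3)/6)² = 1.778

Forward pass:
ES_Task 1 = 0; EF_Task 1 = 10
ES_Task 2 = 0; EF_Task 2 = 2
ES_Task 3 = 0; EF_Task 3 = 12
ES_Task 4 = max(EF_Task 1=10, EF_Task 2=2) = 10; EF_Task 4 = 10+15 = 25
ES_Task 5 = 12; EF_Task 5 = 12+11 = 23
ES_Task 6 = 2; EF_Task 6 = 2+3 = 5
ES_Task 7 = 2; EF_Task 7 = 2+12 = 14
ES_Task 8 = 2; EF_Task 8 = 2+12 = 14
ES_Task 9 = 14; EF_Task 9 = 14+14 = 28
ES_Task 10 = max(EF_Task 1=10, EF_Task 4=25, EF_Task 5=23, EF_Task 6=5, EF_Task 7=14, EF_Task 9=28) = 28; EF_Task 10 = 28+5 = 33
Expected project duration μ = 33 days. Critical path: Task 2 → Task 8 → Task 9 → Task 10.

Variance along critical path = 0.111 + 5.444 + 2.778 + 1.778 = 10.111; σ = √10.111 = 3.180 days.
Z = (38 − 33) / 3.180 = 1.572
P(T ≤ 38) = Φ(1.572) ≈ 0.942

0.942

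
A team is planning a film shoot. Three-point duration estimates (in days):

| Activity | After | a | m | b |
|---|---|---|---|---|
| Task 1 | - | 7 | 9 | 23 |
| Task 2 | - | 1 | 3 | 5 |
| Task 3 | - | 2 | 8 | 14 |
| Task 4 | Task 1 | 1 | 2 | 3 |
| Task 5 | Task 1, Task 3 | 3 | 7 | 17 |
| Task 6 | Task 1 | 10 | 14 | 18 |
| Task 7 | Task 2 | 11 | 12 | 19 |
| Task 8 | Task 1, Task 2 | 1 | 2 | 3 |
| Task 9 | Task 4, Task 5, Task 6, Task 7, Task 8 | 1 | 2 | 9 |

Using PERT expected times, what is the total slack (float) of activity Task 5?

te_Task 1 = (7 + 4·9 + 23)/6 = 66/6 = 11
te_Task 2 = (1 + 4·3 + 5)/6 = 18/6 = 3
te_Task 3 = (2 + 4·8 + 14)/6 = 48/6 = 8
te_Task 4 = (1 + 4·2 + 3)/6 = 12/6 = 2
te_Task 5 = (3 + 4·7 + 17)/6 = 48/6 = 8
te_Task 6 = (10 + 4·14 + 18)/6 = 84/6 = 14
te_Task 7 = (11 + 4·12 + 19)/6 = 78/6 = 13
te_Task 8 = (1 + 4·2 + 3)/6 = 12/6 = 2
te_Task 9 = (1 + 4·2 + 9)/6 = 18/6 = 3

Forward pass:
ES_Task 1 = 0; EF_Task 1 = 11
ES_Task 2 = 0; EF_Task 2 = 3
ES_Task 3 = 0; EF_Task 3 = 8
ES_Task 4 = 11; EF_Task 4 = 11+2 = 13
ES_Task 5 = max(EF_Task 1=11, EF_Task 3=8) = 11; EF_Task 5 = 11+8 = 19
ES_Task 6 = 11; EF_Task 6 = 11+14 = 25
ES_Task 7 = 3; EF_Task 7 = 3+13 = 16
ES_Task 8 = max(EF_Task 1=11, EF_Task 2=3) = 11; EF_Task 8 = 11+2 = 13
ES_Task 9 = max(EF_Task 4=13, EF_Task 5=19, EF_Task 6=25, EF_Task 7=16, EF_Task 8=13) = 25; EF_Task 9 = 25+3 = 28
Expected project duration μ = 28 days. Critical path: Task 1 → Task 6 → Task 9.

Backward pass:
LF_Task 9 = 28; LS_Task 9 = 28−3 = 25
LF_Task 8 = LS_Task 9 = 25; LS_Task 8 = 25−2 = 23
LF_Task 7 = LS_Task 9 = 25; LS_Task 7 = 25−13 = 12
LF_Task 6 = LS_Task 9 = 25; LS_Task 6 = 25−14 = 11
LF_Task 5 = LS_Task 9 = 25; LS_Task 5 = 25−8 = 17
LF_Task 4 = LS_Task 9 = 25; LS_Task 4 = 25−2 = 23
LF_Task 3 = LS_Task 5 = 17; LS_Task 3 = 17−8 = 9
LF_Task 2 = min(LS_Task 7=12, LS_Task 8=23) = 12; LS_Task 2 = 12−3 = 9
LF_Task 1 = min(LS_Task 4=23, LS_Task 5=17, LS_Task 6=11, LS_Task 8=23) = 11; LS_Task 1 = 11−11 = 0
Slack_Task 5 = LS_Task 5 − ES_Task 5 = 17 − 11 = 6

6 days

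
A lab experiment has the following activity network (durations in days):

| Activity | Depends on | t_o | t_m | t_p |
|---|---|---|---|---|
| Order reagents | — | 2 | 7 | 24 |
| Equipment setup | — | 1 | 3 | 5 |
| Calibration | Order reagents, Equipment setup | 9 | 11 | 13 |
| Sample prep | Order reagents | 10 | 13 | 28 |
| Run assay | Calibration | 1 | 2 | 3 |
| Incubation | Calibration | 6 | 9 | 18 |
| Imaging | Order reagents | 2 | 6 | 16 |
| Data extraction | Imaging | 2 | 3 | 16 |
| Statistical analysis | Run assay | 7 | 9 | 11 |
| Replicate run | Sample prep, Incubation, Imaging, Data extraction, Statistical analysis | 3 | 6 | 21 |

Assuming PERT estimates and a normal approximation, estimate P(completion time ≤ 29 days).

0.019

te_Order reagents = (2 + 4·7 + 24)/6 = 54/6 = 9; σ²_Order reagents = ((24−2)/6)² = 13.444
te_Equipment setup = (1 + 4·3 + 5)/6 = 18/6 = 3; σ²_Equipment setup = ((5−1)/6)² = 0.444
te_Calibration = (9 + 4·11 + 13)/6 = 66/6 = 11; σ²_Calibration = ((13−9)/6)² = 0.444
te_Sample prep = (10 + 4·13 + 28)/6 = 90/6 = 15; σ²_Sample prep = ((28−10)/6)² = 9.000
te_Run assay = (1 + 4·2 + 3)/6 = 12/6 = 2; σ²_Run assay = ((3−1)/6)² = 0.111
te_Incubation = (6 + 4·9 + 18)/6 = 60/6 = 10; σ²_Incubation = ((18−6)/6)² = 4.000
te_Imaging = (2 + 4·6 + 16)/6 = 42/6 = 7; σ²_Imaging = ((16−2)/6)² = 5.444
te_Data extraction = (2 + 4·3 + 16)/6 = 30/6 = 5; σ²_Data extraction = ((16−2)/6)² = 5.444
te_Statistical analysis = (7 + 4·9 + 11)/6 = 54/6 = 9; σ²_Statistical analysis = ((11−7)/6)² = 0.444
te_Replicate run = (3 + 4·6 + 21)/6 = 48/6 = 8; σ²_Replicate run = ((21−3)/6)² = 9.000

Forward pass:
ES_Order reagents = 0; EF_Order reagents = 9
ES_Equipment setup = 0; EF_Equipment setup = 3
ES_Calibration = max(EF_Order reagents=9, EF_Equipment setup=3) = 9; EF_Calibration = 9+11 = 20
ES_Sample prep = 9; EF_Sample prep = 9+15 = 24
ES_Run assay = 20; EF_Run assay = 20+2 = 22
ES_Incubation = 20; EF_Incubation = 20+10 = 30
ES_Imaging = 9; EF_Imaging = 9+7 = 16
ES_Data extraction = 16; EF_Data extraction = 16+5 = 21
ES_Statistical analysis = 22; EF_Statistical analysis = 22+9 = 31
ES_Replicate run = max(EF_Sample prep=24, EF_Incubation=30, EF_Imaging=16, EF_Data extraction=21, EF_Statistical analysis=31) = 31; EF_Replicate run = 31+8 = 39
Expected project duration μ = 39 days. Critical path: Order reagents → Calibration → Run assay → Statistical analysis → Replicate run.

Variance along critical path = 13.444 + 0.444 + 0.111 + 0.444 + 9.000 = 23.444; σ = √23.444 = 4.842 days.
Z = (29 − 39) / 4.842 = -2.065
P(T ≤ 29) = Φ(-2.065) ≈ 0.019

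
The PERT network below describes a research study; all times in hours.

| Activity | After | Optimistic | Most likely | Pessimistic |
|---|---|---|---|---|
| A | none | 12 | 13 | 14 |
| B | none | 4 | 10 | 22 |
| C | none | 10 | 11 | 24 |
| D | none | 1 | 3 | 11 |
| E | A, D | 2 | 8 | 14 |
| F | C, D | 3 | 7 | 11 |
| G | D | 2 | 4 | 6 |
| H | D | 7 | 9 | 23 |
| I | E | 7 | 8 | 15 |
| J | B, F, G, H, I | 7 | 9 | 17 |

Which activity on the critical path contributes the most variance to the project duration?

E

te_A = (12 + 4·13 + 14)/6 = 78/6 = 13; σ²_A = ((14−12)/6)² = 0.111
te_B = (4 + 4·10 + 22)/6 = 66/6 = 11; σ²_B = ((22−4)/6)² = 9.000
te_C = (10 + 4·11 + 24)/6 = 78/6 = 13; σ²_C = ((24−10)/6)² = 5.444
te_D = (1 + 4·3 + 11)/6 = 24/6 = 4; σ²_D = ((11−1)/6)² = 2.778
te_E = (2 + 4·8 + 14)/6 = 48/6 = 8; σ²_E = ((14−2)/6)² = 4.000
te_F = (3 + 4·7 + 11)/6 = 42/6 = 7; σ²_F = ((11−3)/6)² = 1.778
te_G = (2 + 4·4 + 6)/6 = 24/6 = 4; σ²_G = ((6−2)/6)² = 0.444
te_H = (7 + 4·9 + 23)/6 = 66/6 = 11; σ²_H = ((23−7)/6)² = 7.111
te_I = (7 + 4·8 + 15)/6 = 54/6 = 9; σ²_I = ((15−7)/6)² = 1.778
te_J = (7 + 4·9 + 17)/6 = 60/6 = 10; σ²_J = ((17−7)/6)² = 2.778

Forward pass:
ES_A = 0; EF_A = 13
ES_B = 0; EF_B = 11
ES_C = 0; EF_C = 13
ES_D = 0; EF_D = 4
ES_E = max(EF_A=13, EF_D=4) = 13; EF_E = 13+8 = 21
ES_F = max(EF_C=13, EF_D=4) = 13; EF_F = 13+7 = 20
ES_G = 4; EF_G = 4+4 = 8
ES_H = 4; EF_H = 4+11 = 15
ES_I = 21; EF_I = 21+9 = 30
ES_J = max(EF_B=11, EF_F=20, EF_G=8, EF_H=15, EF_I=30) = 30; EF_J = 30+10 = 40
Expected project duration μ = 40 hours. Critical path: A → E → I → J.

Variances on critical path: σ²_A=0.111, σ²_E=4.000, σ²_I=1.778, σ²_J=2.778.
Largest is σ²_E = 4.000.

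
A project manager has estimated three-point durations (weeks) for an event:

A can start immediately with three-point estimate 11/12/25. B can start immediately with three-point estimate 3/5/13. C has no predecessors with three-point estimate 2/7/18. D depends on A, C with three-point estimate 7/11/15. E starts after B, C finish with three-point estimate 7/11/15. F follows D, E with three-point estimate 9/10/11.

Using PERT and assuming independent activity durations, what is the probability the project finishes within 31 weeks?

te_A = (11 + 4·12 + 25)/6 = 84/6 = 14; σ²_A = ((25−11)/6)² = 5.444
te_B = (3 + 4·5 + 13)/6 = 36/6 = 6; σ²_B = ((13−3)/6)² = 2.778
te_C = (2 + 4·7 + 18)/6 = 48/6 = 8; σ²_C = ((18−2)/6)² = 7.111
te_D = (7 + 4·11 + 15)/6 = 66/6 = 11; σ²_D = ((15−7)/6)² = 1.778
te_E = (7 + 4·11 + 15)/6 = 66/6 = 11; σ²_E = ((15−7)/6)² = 1.778
te_F = (9 + 4·10 + 11)/6 = 60/6 = 10; σ²_F = ((11−9)/6)² = 0.111

Forward pass:
ES_A = 0; EF_A = 14
ES_B = 0; EF_B = 6
ES_C = 0; EF_C = 8
ES_D = max(EF_A=14, EF_C=8) = 14; EF_D = 14+11 = 25
ES_E = max(EF_B=6, EF_C=8) = 8; EF_E = 8+11 = 19
ES_F = max(EF_D=25, EF_E=19) = 25; EF_F = 25+10 = 35
Expected project duration μ = 35 weeks. Critical path: A → D → F.

Variance along critical path = 5.444 + 1.778 + 0.111 = 7.333; σ = √7.333 = 2.708 weeks.
Z = (31 − 35) / 2.708 = -1.477
P(T ≤ 31) = Φ(-1.477) ≈ 0.070

0.070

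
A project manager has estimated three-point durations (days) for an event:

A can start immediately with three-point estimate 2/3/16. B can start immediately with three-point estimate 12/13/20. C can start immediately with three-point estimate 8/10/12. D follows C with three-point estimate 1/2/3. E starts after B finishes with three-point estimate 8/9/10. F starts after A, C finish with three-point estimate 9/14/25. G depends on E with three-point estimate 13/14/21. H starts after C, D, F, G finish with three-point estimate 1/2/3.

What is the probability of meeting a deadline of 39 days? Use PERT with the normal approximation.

te_A = (2 + 4·3 + 16)/6 = 30/6 = 5; σ²_A = ((16−2)/6)² = 5.444
te_B = (12 + 4·13 + 20)/6 = 84/6 = 14; σ²_B = ((20−12)/6)² = 1.778
te_C = (8 + 4·10 + 12)/6 = 60/6 = 10; σ²_C = ((12−8)/6)² = 0.444
te_D = (1 + 4·2 + 3)/6 = 12/6 = 2; σ²_D = ((3−1)/6)² = 0.111
te_E = (8 + 4·9 + 10)/6 = 54/6 = 9; σ²_E = ((10−8)/6)² = 0.111
te_F = (9 + 4·14 + 25)/6 = 90/6 = 15; σ²_F = ((25−9)/6)² = 7.111
te_G = (13 + 4·14 + 21)/6 = 90/6 = 15; σ²_G = ((21−13)/6)² = 1.778
te_H = (1 + 4·2 + 3)/6 = 12/6 = 2; σ²_H = ((3−1)/6)² = 0.111

Forward pass:
ES_A = 0; EF_A = 5
ES_B = 0; EF_B = 14
ES_C = 0; EF_C = 10
ES_D = 10; EF_D = 10+2 = 12
ES_E = 14; EF_E = 14+9 = 23
ES_F = max(EF_A=5, EF_C=10) = 10; EF_F = 10+15 = 25
ES_G = 23; EF_G = 23+15 = 38
ES_H = max(EF_C=10, EF_D=12, EF_F=25, EF_G=38) = 38; EF_H = 38+2 = 40
Expected project duration μ = 40 days. Critical path: B → E → G → H.

Variance along critical path = 1.778 + 0.111 + 1.778 + 0.111 = 3.778; σ = √3.778 = 1.944 days.
Z = (39 − 40) / 1.944 = -0.514
P(T ≤ 39) = Φ(-0.514) ≈ 0.303

0.303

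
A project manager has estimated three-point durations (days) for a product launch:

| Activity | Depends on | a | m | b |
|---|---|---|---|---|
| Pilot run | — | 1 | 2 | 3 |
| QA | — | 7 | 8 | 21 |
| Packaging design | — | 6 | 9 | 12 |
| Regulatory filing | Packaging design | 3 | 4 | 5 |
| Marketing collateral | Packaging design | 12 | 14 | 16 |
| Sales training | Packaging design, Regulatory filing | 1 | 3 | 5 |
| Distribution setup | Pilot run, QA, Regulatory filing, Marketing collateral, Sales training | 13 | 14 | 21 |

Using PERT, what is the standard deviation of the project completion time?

te_Pilot run = (1 + 4·2 + 3)/6 = 12/6 = 2; σ²_Pilot run = ((3−1)/6)² = 0.111
te_QA = (7 + 4·8 + 21)/6 = 60/6 = 10; σ²_QA = ((21−7)/6)² = 5.444
te_Packaging design = (6 + 4·9 + 12)/6 = 54/6 = 9; σ²_Packaging design = ((12−6)/6)² = 1.000
te_Regulatory filing = (3 + 4·4 + 5)/6 = 24/6 = 4; σ²_Regulatory filing = ((5−3)/6)² = 0.111
te_Marketing collateral = (12 + 4·14 + 16)/6 = 84/6 = 14; σ²_Marketing collateral = ((16−12)/6)² = 0.444
te_Sales training = (1 + 4·3 + 5)/6 = 18/6 = 3; σ²_Sales training = ((5−1)/6)² = 0.444
te_Distribution setup = (13 + 4·14 + 21)/6 = 90/6 = 15; σ²_Distribution setup = ((21−13)/6)² = 1.778

Forward pass:
ES_Pilot run = 0; EF_Pilot run = 2
ES_QA = 0; EF_QA = 10
ES_Packaging design = 0; EF_Packaging design = 9
ES_Regulatory filing = 9; EF_Regulatory filing = 9+4 = 13
ES_Marketing collateral = 9; EF_Marketing collateral = 9+14 = 23
ES_Sales training = max(EF_Packaging design=9, EF_Regulatory filing=13) = 13; EF_Sales training = 13+3 = 16
ES_Distribution setup = max(EF_Pilot run=2, EF_QA=10, EF_Regulatory filing=13, EF_Marketing collateral=23, EF_Sales training=16) = 23; EF_Distribution setup = 23+15 = 38
Expected project duration μ = 38 days. Critical path: Packaging design → Marketing collateral → Distribution setup.

Variance along critical path = 1.000 + 0.444 + 1.778 = 3.222
σ = √3.222 = 1.795 days

1.80 days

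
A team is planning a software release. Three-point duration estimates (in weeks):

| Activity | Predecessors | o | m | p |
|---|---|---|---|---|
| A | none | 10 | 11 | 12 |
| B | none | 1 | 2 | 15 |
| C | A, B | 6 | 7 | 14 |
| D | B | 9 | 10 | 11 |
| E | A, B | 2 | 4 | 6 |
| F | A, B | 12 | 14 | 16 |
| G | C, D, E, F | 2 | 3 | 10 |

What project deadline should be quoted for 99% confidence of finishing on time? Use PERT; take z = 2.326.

32.6 weeks

te_A = (10 + 4·11 + 12)/6 = 66/6 = 11; σ²_A = ((12−10)/6)² = 0.111
te_B = (1 + 4·2 + 15)/6 = 24/6 = 4; σ²_B = ((15−1)/6)² = 5.444
te_C = (6 + 4·7 + 14)/6 = 48/6 = 8; σ²_C = ((14−6)/6)² = 1.778
te_D = (9 + 4·10 + 11)/6 = 60/6 = 10; σ²_D = ((11−9)/6)² = 0.111
te_E = (2 + 4·4 + 6)/6 = 24/6 = 4; σ²_E = ((6−2)/6)² = 0.444
te_F = (12 + 4·14 + 16)/6 = 84/6 = 14; σ²_F = ((16−12)/6)² = 0.444
te_G = (2 + 4·3 + 10)/6 = 24/6 = 4; σ²_G = ((10−2)/6)² = 1.778

Forward pass:
ES_A = 0; EF_A = 11
ES_B = 0; EF_B = 4
ES_C = max(EF_A=11, EF_B=4) = 11; EF_C = 11+8 = 19
ES_D = 4; EF_D = 4+10 = 14
ES_E = max(EF_A=11, EF_B=4) = 11; EF_E = 11+4 = 15
ES_F = max(EF_A=11, EF_B=4) = 11; EF_F = 11+14 = 25
ES_G = max(EF_C=19, EF_D=14, EF_E=15, EF_F=25) = 25; EF_G = 25+4 = 29
Expected project duration μ = 29 weeks. Critical path: A → F → G.

Variance along critical path = 0.111 + 0.444 + 1.778 = 2.333; σ = 1.528 weeks.
D = μ + z·σ = 29 + 2.326·1.528 = 32.6 weeks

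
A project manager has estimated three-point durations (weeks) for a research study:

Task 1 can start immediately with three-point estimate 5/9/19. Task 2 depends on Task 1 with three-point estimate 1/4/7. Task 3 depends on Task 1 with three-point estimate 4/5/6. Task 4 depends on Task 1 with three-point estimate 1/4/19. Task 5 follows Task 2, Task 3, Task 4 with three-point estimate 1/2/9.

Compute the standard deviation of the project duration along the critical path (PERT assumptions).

te_Task 1 = (5 + 4·9 + 19)/6 = 60/6 = 10; σ²_Task 1 = ((19−5)/6)² = 5.444
te_Task 2 = (1 + 4·4 + 7)/6 = 24/6 = 4; σ²_Task 2 = ((7−1)/6)² = 1.000
te_Task 3 = (4 + 4·5 + 6)/6 = 30/6 = 5; σ²_Task 3 = ((6−4)/6)² = 0.111
te_Task 4 = (1 + 4·4 + 19)/6 = 36/6 = 6; σ²_Task 4 = ((19−1)/6)² = 9.000
te_Task 5 = (1 + 4·2 + 9)/6 = 18/6 = 3; σ²_Task 5 = ((9−1)/6)² = 1.778

Forward pass:
ES_Task 1 = 0; EF_Task 1 = 10
ES_Task 2 = 10; EF_Task 2 = 10+4 = 14
ES_Task 3 = 10; EF_Task 3 = 10+5 = 15
ES_Task 4 = 10; EF_Task 4 = 10+6 = 16
ES_Task 5 = max(EF_Task 2=14, EF_Task 3=15, EF_Task 4=16) = 16; EF_Task 5 = 16+3 = 19
Expected project duration μ = 19 weeks. Critical path: Task 1 → Task 4 → Task 5.

Variance along critical path = 5.444 + 9.000 + 1.778 = 16.222
σ = √16.222 = 4.028 weeks

4.03 weeks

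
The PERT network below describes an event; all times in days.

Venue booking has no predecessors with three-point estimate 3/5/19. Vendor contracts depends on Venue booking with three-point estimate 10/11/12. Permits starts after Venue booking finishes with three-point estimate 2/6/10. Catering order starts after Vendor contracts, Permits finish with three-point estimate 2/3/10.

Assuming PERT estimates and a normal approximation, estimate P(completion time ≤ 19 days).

te_Venue booking = (3 + 4·5 + 19)/6 = 42/6 = 7; σ²_Venue booking = ((19−3)/6)² = 7.111
te_Vendor contracts = (10 + 4·11 + 12)/6 = 66/6 = 11; σ²_Vendor contracts = ((12−10)/6)² = 0.111
te_Permits = (2 + 4·6 + 10)/6 = 36/6 = 6; σ²_Permits = ((10−2)/6)² = 1.778
te_Catering order = (2 + 4·3 + 10)/6 = 24/6 = 4; σ²_Catering order = ((10−2)/6)² = 1.778

Forward pass:
ES_Venue booking = 0; EF_Venue booking = 7
ES_Vendor contracts = 7; EF_Vendor contracts = 7+11 = 18
ES_Permits = 7; EF_Permits = 7+6 = 13
ES_Catering order = max(EF_Vendor contracts=18, EF_Permits=13) = 18; EF_Catering order = 18+4 = 22
Expected project duration μ = 22 days. Critical path: Venue booking → Vendor contracts → Catering order.

Variance along critical path = 7.111 + 0.111 + 1.778 = 9.000; σ = √9.000 = 3.000 days.
Z = (19 − 22) / 3.000 = -1.000
P(T ≤ 19) = Φ(-1.000) ≈ 0.159

0.159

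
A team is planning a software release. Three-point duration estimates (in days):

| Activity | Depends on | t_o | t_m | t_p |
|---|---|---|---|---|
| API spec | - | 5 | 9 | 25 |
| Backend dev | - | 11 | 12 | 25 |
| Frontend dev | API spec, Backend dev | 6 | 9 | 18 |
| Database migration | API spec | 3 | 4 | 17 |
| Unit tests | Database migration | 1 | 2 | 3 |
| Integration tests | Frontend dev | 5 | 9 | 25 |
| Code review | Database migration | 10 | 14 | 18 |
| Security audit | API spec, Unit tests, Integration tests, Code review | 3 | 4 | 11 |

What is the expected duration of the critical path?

40 days

te_API spec = (5 + 4·9 + 25)/6 = 66/6 = 11
te_Backend dev = (11 + 4·12 + 25)/6 = 84/6 = 14
te_Frontend dev = (6 + 4·9 + 18)/6 = 60/6 = 10
te_Database migration = (3 + 4·4 + 17)/6 = 36/6 = 6
te_Unit tests = (1 + 4·2 + 3)/6 = 12/6 = 2
te_Integration tests = (5 + 4·9 + 25)/6 = 66/6 = 11
te_Code review = (10 + 4·14 + 18)/6 = 84/6 = 14
te_Security audit = (3 + 4·4 + 11)/6 = 30/6 = 5

Forward pass:
ES_API spec = 0; EF_API spec = 11
ES_Backend dev = 0; EF_Backend dev = 14
ES_Frontend dev = max(EF_API spec=11, EF_Backend dev=14) = 14; EF_Frontend dev = 14+10 = 24
ES_Database migration = 11; EF_Database migration = 11+6 = 17
ES_Unit tests = 17; EF_Unit tests = 17+2 = 19
ES_Integration tests = 24; EF_Integration tests = 24+11 = 35
ES_Code review = 17; EF_Code review = 17+14 = 31
ES_Security audit = max(EF_API spec=11, EF_Unit tests=19, EF_Integration tests=35, EF_Code review=31) = 35; EF_Security audit = 35+5 = 40
Expected project duration μ = 40 days. Critical path: Backend dev → Frontend dev → Integration tests → Security audit.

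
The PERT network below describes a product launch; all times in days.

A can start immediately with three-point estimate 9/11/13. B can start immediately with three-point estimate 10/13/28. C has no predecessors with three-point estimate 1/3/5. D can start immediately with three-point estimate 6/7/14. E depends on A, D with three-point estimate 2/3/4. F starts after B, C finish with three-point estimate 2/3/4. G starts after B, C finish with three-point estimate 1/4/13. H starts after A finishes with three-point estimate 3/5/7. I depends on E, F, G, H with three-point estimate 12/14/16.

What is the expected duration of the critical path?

te_A = (9 + 4·11 + 13)/6 = 66/6 = 11
te_B = (10 + 4·13 + 28)/6 = 90/6 = 15
te_C = (1 + 4·3 + 5)/6 = 18/6 = 3
te_D = (6 + 4·7 + 14)/6 = 48/6 = 8
te_E = (2 + 4·3 + 4)/6 = 18/6 = 3
te_F = (2 + 4·3 + 4)/6 = 18/6 = 3
te_G = (1 + 4·4 + 13)/6 = 30/6 = 5
te_H = (3 + 4·5 + 7)/6 = 30/6 = 5
te_I = (12 + 4·14 + 16)/6 = 84/6 = 14

Forward pass:
ES_A = 0; EF_A = 11
ES_B = 0; EF_B = 15
ES_C = 0; EF_C = 3
ES_D = 0; EF_D = 8
ES_E = max(EF_A=11, EF_D=8) = 11; EF_E = 11+3 = 14
ES_F = max(EF_B=15, EF_C=3) = 15; EF_F = 15+3 = 18
ES_G = max(EF_B=15, EF_C=3) = 15; EF_G = 15+5 = 20
ES_H = 11; EF_H = 11+5 = 16
ES_I = max(EF_E=14, EF_F=18, EF_G=20, EF_H=16) = 20; EF_I = 20+14 = 34
Expected project duration μ = 34 days. Critical path: B → G → I.

34 days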